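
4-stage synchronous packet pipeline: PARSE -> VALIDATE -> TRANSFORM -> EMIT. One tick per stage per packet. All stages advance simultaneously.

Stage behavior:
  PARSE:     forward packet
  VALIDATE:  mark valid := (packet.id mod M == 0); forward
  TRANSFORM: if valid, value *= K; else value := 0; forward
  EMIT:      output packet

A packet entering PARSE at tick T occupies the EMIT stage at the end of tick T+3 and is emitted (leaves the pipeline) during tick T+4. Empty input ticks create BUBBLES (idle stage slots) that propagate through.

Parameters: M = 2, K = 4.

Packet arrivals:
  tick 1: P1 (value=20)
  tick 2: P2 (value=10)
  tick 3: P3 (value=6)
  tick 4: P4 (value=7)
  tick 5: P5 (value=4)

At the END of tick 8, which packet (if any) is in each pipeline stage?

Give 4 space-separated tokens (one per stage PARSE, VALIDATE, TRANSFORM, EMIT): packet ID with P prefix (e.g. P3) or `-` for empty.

Answer: - - - P5

Derivation:
Tick 1: [PARSE:P1(v=20,ok=F), VALIDATE:-, TRANSFORM:-, EMIT:-] out:-; in:P1
Tick 2: [PARSE:P2(v=10,ok=F), VALIDATE:P1(v=20,ok=F), TRANSFORM:-, EMIT:-] out:-; in:P2
Tick 3: [PARSE:P3(v=6,ok=F), VALIDATE:P2(v=10,ok=T), TRANSFORM:P1(v=0,ok=F), EMIT:-] out:-; in:P3
Tick 4: [PARSE:P4(v=7,ok=F), VALIDATE:P3(v=6,ok=F), TRANSFORM:P2(v=40,ok=T), EMIT:P1(v=0,ok=F)] out:-; in:P4
Tick 5: [PARSE:P5(v=4,ok=F), VALIDATE:P4(v=7,ok=T), TRANSFORM:P3(v=0,ok=F), EMIT:P2(v=40,ok=T)] out:P1(v=0); in:P5
Tick 6: [PARSE:-, VALIDATE:P5(v=4,ok=F), TRANSFORM:P4(v=28,ok=T), EMIT:P3(v=0,ok=F)] out:P2(v=40); in:-
Tick 7: [PARSE:-, VALIDATE:-, TRANSFORM:P5(v=0,ok=F), EMIT:P4(v=28,ok=T)] out:P3(v=0); in:-
Tick 8: [PARSE:-, VALIDATE:-, TRANSFORM:-, EMIT:P5(v=0,ok=F)] out:P4(v=28); in:-
At end of tick 8: ['-', '-', '-', 'P5']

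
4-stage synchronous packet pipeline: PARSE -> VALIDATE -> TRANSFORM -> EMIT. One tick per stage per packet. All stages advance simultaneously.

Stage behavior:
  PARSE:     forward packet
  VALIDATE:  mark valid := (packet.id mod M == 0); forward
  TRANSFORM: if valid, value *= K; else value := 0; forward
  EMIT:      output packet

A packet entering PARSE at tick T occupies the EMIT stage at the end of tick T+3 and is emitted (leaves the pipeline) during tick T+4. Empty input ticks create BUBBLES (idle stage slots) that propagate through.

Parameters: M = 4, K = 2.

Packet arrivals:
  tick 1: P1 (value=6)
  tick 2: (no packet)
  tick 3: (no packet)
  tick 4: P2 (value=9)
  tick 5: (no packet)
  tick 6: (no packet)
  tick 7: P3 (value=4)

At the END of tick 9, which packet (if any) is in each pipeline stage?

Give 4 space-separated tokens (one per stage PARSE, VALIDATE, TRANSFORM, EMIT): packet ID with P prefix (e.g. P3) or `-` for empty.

Answer: - - P3 -

Derivation:
Tick 1: [PARSE:P1(v=6,ok=F), VALIDATE:-, TRANSFORM:-, EMIT:-] out:-; in:P1
Tick 2: [PARSE:-, VALIDATE:P1(v=6,ok=F), TRANSFORM:-, EMIT:-] out:-; in:-
Tick 3: [PARSE:-, VALIDATE:-, TRANSFORM:P1(v=0,ok=F), EMIT:-] out:-; in:-
Tick 4: [PARSE:P2(v=9,ok=F), VALIDATE:-, TRANSFORM:-, EMIT:P1(v=0,ok=F)] out:-; in:P2
Tick 5: [PARSE:-, VALIDATE:P2(v=9,ok=F), TRANSFORM:-, EMIT:-] out:P1(v=0); in:-
Tick 6: [PARSE:-, VALIDATE:-, TRANSFORM:P2(v=0,ok=F), EMIT:-] out:-; in:-
Tick 7: [PARSE:P3(v=4,ok=F), VALIDATE:-, TRANSFORM:-, EMIT:P2(v=0,ok=F)] out:-; in:P3
Tick 8: [PARSE:-, VALIDATE:P3(v=4,ok=F), TRANSFORM:-, EMIT:-] out:P2(v=0); in:-
Tick 9: [PARSE:-, VALIDATE:-, TRANSFORM:P3(v=0,ok=F), EMIT:-] out:-; in:-
At end of tick 9: ['-', '-', 'P3', '-']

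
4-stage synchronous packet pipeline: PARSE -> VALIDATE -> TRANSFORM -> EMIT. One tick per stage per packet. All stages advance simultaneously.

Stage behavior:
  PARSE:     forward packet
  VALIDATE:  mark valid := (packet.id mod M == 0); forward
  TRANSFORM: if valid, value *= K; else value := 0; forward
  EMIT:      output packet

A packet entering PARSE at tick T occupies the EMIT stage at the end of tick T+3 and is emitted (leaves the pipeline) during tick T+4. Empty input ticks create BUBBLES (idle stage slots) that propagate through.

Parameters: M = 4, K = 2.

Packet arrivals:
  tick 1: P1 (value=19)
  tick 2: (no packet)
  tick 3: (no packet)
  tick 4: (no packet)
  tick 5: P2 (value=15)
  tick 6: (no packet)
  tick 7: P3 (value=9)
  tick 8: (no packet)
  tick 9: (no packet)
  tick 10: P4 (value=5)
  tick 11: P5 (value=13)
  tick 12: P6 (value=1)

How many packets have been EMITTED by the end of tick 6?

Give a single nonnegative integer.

Tick 1: [PARSE:P1(v=19,ok=F), VALIDATE:-, TRANSFORM:-, EMIT:-] out:-; in:P1
Tick 2: [PARSE:-, VALIDATE:P1(v=19,ok=F), TRANSFORM:-, EMIT:-] out:-; in:-
Tick 3: [PARSE:-, VALIDATE:-, TRANSFORM:P1(v=0,ok=F), EMIT:-] out:-; in:-
Tick 4: [PARSE:-, VALIDATE:-, TRANSFORM:-, EMIT:P1(v=0,ok=F)] out:-; in:-
Tick 5: [PARSE:P2(v=15,ok=F), VALIDATE:-, TRANSFORM:-, EMIT:-] out:P1(v=0); in:P2
Tick 6: [PARSE:-, VALIDATE:P2(v=15,ok=F), TRANSFORM:-, EMIT:-] out:-; in:-
Emitted by tick 6: ['P1']

Answer: 1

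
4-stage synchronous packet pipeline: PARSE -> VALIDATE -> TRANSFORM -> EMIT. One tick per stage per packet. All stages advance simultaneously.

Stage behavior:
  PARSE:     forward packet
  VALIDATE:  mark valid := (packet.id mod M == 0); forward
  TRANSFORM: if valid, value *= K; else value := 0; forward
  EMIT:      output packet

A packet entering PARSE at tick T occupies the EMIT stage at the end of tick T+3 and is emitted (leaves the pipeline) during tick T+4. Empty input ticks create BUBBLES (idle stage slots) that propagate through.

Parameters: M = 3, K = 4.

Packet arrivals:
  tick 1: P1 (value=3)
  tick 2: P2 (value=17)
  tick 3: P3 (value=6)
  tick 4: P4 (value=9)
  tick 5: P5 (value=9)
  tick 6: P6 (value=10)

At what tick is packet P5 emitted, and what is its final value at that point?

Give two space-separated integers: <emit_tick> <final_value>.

Answer: 9 0

Derivation:
Tick 1: [PARSE:P1(v=3,ok=F), VALIDATE:-, TRANSFORM:-, EMIT:-] out:-; in:P1
Tick 2: [PARSE:P2(v=17,ok=F), VALIDATE:P1(v=3,ok=F), TRANSFORM:-, EMIT:-] out:-; in:P2
Tick 3: [PARSE:P3(v=6,ok=F), VALIDATE:P2(v=17,ok=F), TRANSFORM:P1(v=0,ok=F), EMIT:-] out:-; in:P3
Tick 4: [PARSE:P4(v=9,ok=F), VALIDATE:P3(v=6,ok=T), TRANSFORM:P2(v=0,ok=F), EMIT:P1(v=0,ok=F)] out:-; in:P4
Tick 5: [PARSE:P5(v=9,ok=F), VALIDATE:P4(v=9,ok=F), TRANSFORM:P3(v=24,ok=T), EMIT:P2(v=0,ok=F)] out:P1(v=0); in:P5
Tick 6: [PARSE:P6(v=10,ok=F), VALIDATE:P5(v=9,ok=F), TRANSFORM:P4(v=0,ok=F), EMIT:P3(v=24,ok=T)] out:P2(v=0); in:P6
Tick 7: [PARSE:-, VALIDATE:P6(v=10,ok=T), TRANSFORM:P5(v=0,ok=F), EMIT:P4(v=0,ok=F)] out:P3(v=24); in:-
Tick 8: [PARSE:-, VALIDATE:-, TRANSFORM:P6(v=40,ok=T), EMIT:P5(v=0,ok=F)] out:P4(v=0); in:-
Tick 9: [PARSE:-, VALIDATE:-, TRANSFORM:-, EMIT:P6(v=40,ok=T)] out:P5(v=0); in:-
Tick 10: [PARSE:-, VALIDATE:-, TRANSFORM:-, EMIT:-] out:P6(v=40); in:-
P5: arrives tick 5, valid=False (id=5, id%3=2), emit tick 9, final value 0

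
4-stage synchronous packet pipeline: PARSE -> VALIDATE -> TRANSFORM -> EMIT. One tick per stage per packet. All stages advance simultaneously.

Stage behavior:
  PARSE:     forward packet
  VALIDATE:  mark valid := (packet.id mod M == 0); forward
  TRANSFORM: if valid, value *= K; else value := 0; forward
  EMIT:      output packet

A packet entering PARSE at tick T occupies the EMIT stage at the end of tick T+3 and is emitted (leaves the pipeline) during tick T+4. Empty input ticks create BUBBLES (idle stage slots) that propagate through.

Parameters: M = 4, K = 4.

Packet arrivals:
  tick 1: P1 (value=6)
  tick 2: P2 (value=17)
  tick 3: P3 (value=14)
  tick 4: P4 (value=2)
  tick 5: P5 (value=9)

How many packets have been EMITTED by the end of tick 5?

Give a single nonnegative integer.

Tick 1: [PARSE:P1(v=6,ok=F), VALIDATE:-, TRANSFORM:-, EMIT:-] out:-; in:P1
Tick 2: [PARSE:P2(v=17,ok=F), VALIDATE:P1(v=6,ok=F), TRANSFORM:-, EMIT:-] out:-; in:P2
Tick 3: [PARSE:P3(v=14,ok=F), VALIDATE:P2(v=17,ok=F), TRANSFORM:P1(v=0,ok=F), EMIT:-] out:-; in:P3
Tick 4: [PARSE:P4(v=2,ok=F), VALIDATE:P3(v=14,ok=F), TRANSFORM:P2(v=0,ok=F), EMIT:P1(v=0,ok=F)] out:-; in:P4
Tick 5: [PARSE:P5(v=9,ok=F), VALIDATE:P4(v=2,ok=T), TRANSFORM:P3(v=0,ok=F), EMIT:P2(v=0,ok=F)] out:P1(v=0); in:P5
Emitted by tick 5: ['P1']

Answer: 1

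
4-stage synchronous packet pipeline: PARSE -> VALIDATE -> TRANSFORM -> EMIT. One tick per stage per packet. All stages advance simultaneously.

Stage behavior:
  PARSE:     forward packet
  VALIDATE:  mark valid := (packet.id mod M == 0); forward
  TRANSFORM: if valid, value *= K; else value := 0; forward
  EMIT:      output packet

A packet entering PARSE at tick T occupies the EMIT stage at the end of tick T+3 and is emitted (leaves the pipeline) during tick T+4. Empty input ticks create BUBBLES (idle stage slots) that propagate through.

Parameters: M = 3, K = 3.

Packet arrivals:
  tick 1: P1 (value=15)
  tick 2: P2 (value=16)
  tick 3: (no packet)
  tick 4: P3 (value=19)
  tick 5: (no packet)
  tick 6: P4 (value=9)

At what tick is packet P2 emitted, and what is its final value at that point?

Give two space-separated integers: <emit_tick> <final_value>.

Tick 1: [PARSE:P1(v=15,ok=F), VALIDATE:-, TRANSFORM:-, EMIT:-] out:-; in:P1
Tick 2: [PARSE:P2(v=16,ok=F), VALIDATE:P1(v=15,ok=F), TRANSFORM:-, EMIT:-] out:-; in:P2
Tick 3: [PARSE:-, VALIDATE:P2(v=16,ok=F), TRANSFORM:P1(v=0,ok=F), EMIT:-] out:-; in:-
Tick 4: [PARSE:P3(v=19,ok=F), VALIDATE:-, TRANSFORM:P2(v=0,ok=F), EMIT:P1(v=0,ok=F)] out:-; in:P3
Tick 5: [PARSE:-, VALIDATE:P3(v=19,ok=T), TRANSFORM:-, EMIT:P2(v=0,ok=F)] out:P1(v=0); in:-
Tick 6: [PARSE:P4(v=9,ok=F), VALIDATE:-, TRANSFORM:P3(v=57,ok=T), EMIT:-] out:P2(v=0); in:P4
Tick 7: [PARSE:-, VALIDATE:P4(v=9,ok=F), TRANSFORM:-, EMIT:P3(v=57,ok=T)] out:-; in:-
Tick 8: [PARSE:-, VALIDATE:-, TRANSFORM:P4(v=0,ok=F), EMIT:-] out:P3(v=57); in:-
Tick 9: [PARSE:-, VALIDATE:-, TRANSFORM:-, EMIT:P4(v=0,ok=F)] out:-; in:-
Tick 10: [PARSE:-, VALIDATE:-, TRANSFORM:-, EMIT:-] out:P4(v=0); in:-
P2: arrives tick 2, valid=False (id=2, id%3=2), emit tick 6, final value 0

Answer: 6 0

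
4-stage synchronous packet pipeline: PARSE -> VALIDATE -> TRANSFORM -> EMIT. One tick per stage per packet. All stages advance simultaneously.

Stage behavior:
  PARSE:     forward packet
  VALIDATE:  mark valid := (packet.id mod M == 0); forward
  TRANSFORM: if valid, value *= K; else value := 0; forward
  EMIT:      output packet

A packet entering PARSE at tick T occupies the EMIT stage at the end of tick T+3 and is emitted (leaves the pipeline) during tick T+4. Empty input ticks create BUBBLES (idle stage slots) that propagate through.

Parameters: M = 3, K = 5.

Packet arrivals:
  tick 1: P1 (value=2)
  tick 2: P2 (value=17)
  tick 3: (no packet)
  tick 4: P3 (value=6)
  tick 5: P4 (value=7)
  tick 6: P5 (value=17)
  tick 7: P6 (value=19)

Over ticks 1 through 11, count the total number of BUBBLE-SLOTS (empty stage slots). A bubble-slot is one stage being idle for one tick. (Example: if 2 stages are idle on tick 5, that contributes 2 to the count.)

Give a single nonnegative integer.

Answer: 20

Derivation:
Tick 1: [PARSE:P1(v=2,ok=F), VALIDATE:-, TRANSFORM:-, EMIT:-] out:-; bubbles=3
Tick 2: [PARSE:P2(v=17,ok=F), VALIDATE:P1(v=2,ok=F), TRANSFORM:-, EMIT:-] out:-; bubbles=2
Tick 3: [PARSE:-, VALIDATE:P2(v=17,ok=F), TRANSFORM:P1(v=0,ok=F), EMIT:-] out:-; bubbles=2
Tick 4: [PARSE:P3(v=6,ok=F), VALIDATE:-, TRANSFORM:P2(v=0,ok=F), EMIT:P1(v=0,ok=F)] out:-; bubbles=1
Tick 5: [PARSE:P4(v=7,ok=F), VALIDATE:P3(v=6,ok=T), TRANSFORM:-, EMIT:P2(v=0,ok=F)] out:P1(v=0); bubbles=1
Tick 6: [PARSE:P5(v=17,ok=F), VALIDATE:P4(v=7,ok=F), TRANSFORM:P3(v=30,ok=T), EMIT:-] out:P2(v=0); bubbles=1
Tick 7: [PARSE:P6(v=19,ok=F), VALIDATE:P5(v=17,ok=F), TRANSFORM:P4(v=0,ok=F), EMIT:P3(v=30,ok=T)] out:-; bubbles=0
Tick 8: [PARSE:-, VALIDATE:P6(v=19,ok=T), TRANSFORM:P5(v=0,ok=F), EMIT:P4(v=0,ok=F)] out:P3(v=30); bubbles=1
Tick 9: [PARSE:-, VALIDATE:-, TRANSFORM:P6(v=95,ok=T), EMIT:P5(v=0,ok=F)] out:P4(v=0); bubbles=2
Tick 10: [PARSE:-, VALIDATE:-, TRANSFORM:-, EMIT:P6(v=95,ok=T)] out:P5(v=0); bubbles=3
Tick 11: [PARSE:-, VALIDATE:-, TRANSFORM:-, EMIT:-] out:P6(v=95); bubbles=4
Total bubble-slots: 20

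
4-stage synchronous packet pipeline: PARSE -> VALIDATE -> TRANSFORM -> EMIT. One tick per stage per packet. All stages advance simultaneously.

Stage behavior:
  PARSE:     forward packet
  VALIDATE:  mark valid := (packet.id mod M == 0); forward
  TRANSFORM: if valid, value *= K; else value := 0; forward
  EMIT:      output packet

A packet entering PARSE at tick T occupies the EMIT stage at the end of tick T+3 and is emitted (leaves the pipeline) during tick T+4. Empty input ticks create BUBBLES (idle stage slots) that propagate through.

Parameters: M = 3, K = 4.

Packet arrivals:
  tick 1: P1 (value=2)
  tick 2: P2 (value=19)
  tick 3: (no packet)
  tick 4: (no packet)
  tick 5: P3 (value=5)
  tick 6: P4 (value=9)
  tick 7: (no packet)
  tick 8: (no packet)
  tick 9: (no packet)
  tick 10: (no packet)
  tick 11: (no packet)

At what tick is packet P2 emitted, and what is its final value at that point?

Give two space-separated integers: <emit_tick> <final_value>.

Answer: 6 0

Derivation:
Tick 1: [PARSE:P1(v=2,ok=F), VALIDATE:-, TRANSFORM:-, EMIT:-] out:-; in:P1
Tick 2: [PARSE:P2(v=19,ok=F), VALIDATE:P1(v=2,ok=F), TRANSFORM:-, EMIT:-] out:-; in:P2
Tick 3: [PARSE:-, VALIDATE:P2(v=19,ok=F), TRANSFORM:P1(v=0,ok=F), EMIT:-] out:-; in:-
Tick 4: [PARSE:-, VALIDATE:-, TRANSFORM:P2(v=0,ok=F), EMIT:P1(v=0,ok=F)] out:-; in:-
Tick 5: [PARSE:P3(v=5,ok=F), VALIDATE:-, TRANSFORM:-, EMIT:P2(v=0,ok=F)] out:P1(v=0); in:P3
Tick 6: [PARSE:P4(v=9,ok=F), VALIDATE:P3(v=5,ok=T), TRANSFORM:-, EMIT:-] out:P2(v=0); in:P4
Tick 7: [PARSE:-, VALIDATE:P4(v=9,ok=F), TRANSFORM:P3(v=20,ok=T), EMIT:-] out:-; in:-
Tick 8: [PARSE:-, VALIDATE:-, TRANSFORM:P4(v=0,ok=F), EMIT:P3(v=20,ok=T)] out:-; in:-
Tick 9: [PARSE:-, VALIDATE:-, TRANSFORM:-, EMIT:P4(v=0,ok=F)] out:P3(v=20); in:-
Tick 10: [PARSE:-, VALIDATE:-, TRANSFORM:-, EMIT:-] out:P4(v=0); in:-
Tick 11: [PARSE:-, VALIDATE:-, TRANSFORM:-, EMIT:-] out:-; in:-
Tick 12: [PARSE:-, VALIDATE:-, TRANSFORM:-, EMIT:-] out:-; in:-
Tick 13: [PARSE:-, VALIDATE:-, TRANSFORM:-, EMIT:-] out:-; in:-
Tick 14: [PARSE:-, VALIDATE:-, TRANSFORM:-, EMIT:-] out:-; in:-
Tick 15: [PARSE:-, VALIDATE:-, TRANSFORM:-, EMIT:-] out:-; in:-
P2: arrives tick 2, valid=False (id=2, id%3=2), emit tick 6, final value 0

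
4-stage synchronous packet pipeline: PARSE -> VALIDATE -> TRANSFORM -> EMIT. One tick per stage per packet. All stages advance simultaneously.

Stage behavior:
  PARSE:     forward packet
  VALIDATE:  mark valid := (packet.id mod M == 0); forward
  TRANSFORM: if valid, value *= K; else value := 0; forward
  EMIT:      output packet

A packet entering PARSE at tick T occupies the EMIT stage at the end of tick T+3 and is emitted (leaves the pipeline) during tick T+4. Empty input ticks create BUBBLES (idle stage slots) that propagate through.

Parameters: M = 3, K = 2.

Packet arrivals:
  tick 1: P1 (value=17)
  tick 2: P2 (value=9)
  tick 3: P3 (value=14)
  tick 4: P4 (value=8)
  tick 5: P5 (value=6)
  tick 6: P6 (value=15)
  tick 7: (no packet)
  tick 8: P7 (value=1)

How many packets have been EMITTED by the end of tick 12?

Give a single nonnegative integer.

Answer: 7

Derivation:
Tick 1: [PARSE:P1(v=17,ok=F), VALIDATE:-, TRANSFORM:-, EMIT:-] out:-; in:P1
Tick 2: [PARSE:P2(v=9,ok=F), VALIDATE:P1(v=17,ok=F), TRANSFORM:-, EMIT:-] out:-; in:P2
Tick 3: [PARSE:P3(v=14,ok=F), VALIDATE:P2(v=9,ok=F), TRANSFORM:P1(v=0,ok=F), EMIT:-] out:-; in:P3
Tick 4: [PARSE:P4(v=8,ok=F), VALIDATE:P3(v=14,ok=T), TRANSFORM:P2(v=0,ok=F), EMIT:P1(v=0,ok=F)] out:-; in:P4
Tick 5: [PARSE:P5(v=6,ok=F), VALIDATE:P4(v=8,ok=F), TRANSFORM:P3(v=28,ok=T), EMIT:P2(v=0,ok=F)] out:P1(v=0); in:P5
Tick 6: [PARSE:P6(v=15,ok=F), VALIDATE:P5(v=6,ok=F), TRANSFORM:P4(v=0,ok=F), EMIT:P3(v=28,ok=T)] out:P2(v=0); in:P6
Tick 7: [PARSE:-, VALIDATE:P6(v=15,ok=T), TRANSFORM:P5(v=0,ok=F), EMIT:P4(v=0,ok=F)] out:P3(v=28); in:-
Tick 8: [PARSE:P7(v=1,ok=F), VALIDATE:-, TRANSFORM:P6(v=30,ok=T), EMIT:P5(v=0,ok=F)] out:P4(v=0); in:P7
Tick 9: [PARSE:-, VALIDATE:P7(v=1,ok=F), TRANSFORM:-, EMIT:P6(v=30,ok=T)] out:P5(v=0); in:-
Tick 10: [PARSE:-, VALIDATE:-, TRANSFORM:P7(v=0,ok=F), EMIT:-] out:P6(v=30); in:-
Tick 11: [PARSE:-, VALIDATE:-, TRANSFORM:-, EMIT:P7(v=0,ok=F)] out:-; in:-
Tick 12: [PARSE:-, VALIDATE:-, TRANSFORM:-, EMIT:-] out:P7(v=0); in:-
Emitted by tick 12: ['P1', 'P2', 'P3', 'P4', 'P5', 'P6', 'P7']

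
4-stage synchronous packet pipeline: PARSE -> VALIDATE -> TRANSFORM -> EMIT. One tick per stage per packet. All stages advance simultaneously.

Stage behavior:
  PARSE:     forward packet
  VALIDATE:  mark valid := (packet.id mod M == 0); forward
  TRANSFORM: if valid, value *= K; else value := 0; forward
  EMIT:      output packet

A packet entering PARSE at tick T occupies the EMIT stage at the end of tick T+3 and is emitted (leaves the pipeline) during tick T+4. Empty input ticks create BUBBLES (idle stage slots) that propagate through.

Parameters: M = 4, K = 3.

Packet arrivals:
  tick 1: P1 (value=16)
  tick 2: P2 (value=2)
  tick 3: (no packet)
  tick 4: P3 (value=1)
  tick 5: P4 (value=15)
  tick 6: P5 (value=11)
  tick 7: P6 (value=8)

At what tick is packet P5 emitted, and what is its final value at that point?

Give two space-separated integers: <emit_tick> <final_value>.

Tick 1: [PARSE:P1(v=16,ok=F), VALIDATE:-, TRANSFORM:-, EMIT:-] out:-; in:P1
Tick 2: [PARSE:P2(v=2,ok=F), VALIDATE:P1(v=16,ok=F), TRANSFORM:-, EMIT:-] out:-; in:P2
Tick 3: [PARSE:-, VALIDATE:P2(v=2,ok=F), TRANSFORM:P1(v=0,ok=F), EMIT:-] out:-; in:-
Tick 4: [PARSE:P3(v=1,ok=F), VALIDATE:-, TRANSFORM:P2(v=0,ok=F), EMIT:P1(v=0,ok=F)] out:-; in:P3
Tick 5: [PARSE:P4(v=15,ok=F), VALIDATE:P3(v=1,ok=F), TRANSFORM:-, EMIT:P2(v=0,ok=F)] out:P1(v=0); in:P4
Tick 6: [PARSE:P5(v=11,ok=F), VALIDATE:P4(v=15,ok=T), TRANSFORM:P3(v=0,ok=F), EMIT:-] out:P2(v=0); in:P5
Tick 7: [PARSE:P6(v=8,ok=F), VALIDATE:P5(v=11,ok=F), TRANSFORM:P4(v=45,ok=T), EMIT:P3(v=0,ok=F)] out:-; in:P6
Tick 8: [PARSE:-, VALIDATE:P6(v=8,ok=F), TRANSFORM:P5(v=0,ok=F), EMIT:P4(v=45,ok=T)] out:P3(v=0); in:-
Tick 9: [PARSE:-, VALIDATE:-, TRANSFORM:P6(v=0,ok=F), EMIT:P5(v=0,ok=F)] out:P4(v=45); in:-
Tick 10: [PARSE:-, VALIDATE:-, TRANSFORM:-, EMIT:P6(v=0,ok=F)] out:P5(v=0); in:-
Tick 11: [PARSE:-, VALIDATE:-, TRANSFORM:-, EMIT:-] out:P6(v=0); in:-
P5: arrives tick 6, valid=False (id=5, id%4=1), emit tick 10, final value 0

Answer: 10 0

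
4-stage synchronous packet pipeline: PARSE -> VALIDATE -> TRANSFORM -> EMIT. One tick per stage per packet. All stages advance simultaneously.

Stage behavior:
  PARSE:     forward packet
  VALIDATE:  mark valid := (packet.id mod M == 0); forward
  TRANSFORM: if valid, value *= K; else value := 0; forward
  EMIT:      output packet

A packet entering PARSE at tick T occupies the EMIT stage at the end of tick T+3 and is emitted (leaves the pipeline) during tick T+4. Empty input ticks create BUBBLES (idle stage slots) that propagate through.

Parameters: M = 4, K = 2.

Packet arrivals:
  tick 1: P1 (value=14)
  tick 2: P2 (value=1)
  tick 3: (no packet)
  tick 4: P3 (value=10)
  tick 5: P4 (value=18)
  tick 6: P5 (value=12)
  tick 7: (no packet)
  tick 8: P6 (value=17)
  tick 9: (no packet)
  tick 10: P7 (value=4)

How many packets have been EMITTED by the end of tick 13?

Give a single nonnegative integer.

Tick 1: [PARSE:P1(v=14,ok=F), VALIDATE:-, TRANSFORM:-, EMIT:-] out:-; in:P1
Tick 2: [PARSE:P2(v=1,ok=F), VALIDATE:P1(v=14,ok=F), TRANSFORM:-, EMIT:-] out:-; in:P2
Tick 3: [PARSE:-, VALIDATE:P2(v=1,ok=F), TRANSFORM:P1(v=0,ok=F), EMIT:-] out:-; in:-
Tick 4: [PARSE:P3(v=10,ok=F), VALIDATE:-, TRANSFORM:P2(v=0,ok=F), EMIT:P1(v=0,ok=F)] out:-; in:P3
Tick 5: [PARSE:P4(v=18,ok=F), VALIDATE:P3(v=10,ok=F), TRANSFORM:-, EMIT:P2(v=0,ok=F)] out:P1(v=0); in:P4
Tick 6: [PARSE:P5(v=12,ok=F), VALIDATE:P4(v=18,ok=T), TRANSFORM:P3(v=0,ok=F), EMIT:-] out:P2(v=0); in:P5
Tick 7: [PARSE:-, VALIDATE:P5(v=12,ok=F), TRANSFORM:P4(v=36,ok=T), EMIT:P3(v=0,ok=F)] out:-; in:-
Tick 8: [PARSE:P6(v=17,ok=F), VALIDATE:-, TRANSFORM:P5(v=0,ok=F), EMIT:P4(v=36,ok=T)] out:P3(v=0); in:P6
Tick 9: [PARSE:-, VALIDATE:P6(v=17,ok=F), TRANSFORM:-, EMIT:P5(v=0,ok=F)] out:P4(v=36); in:-
Tick 10: [PARSE:P7(v=4,ok=F), VALIDATE:-, TRANSFORM:P6(v=0,ok=F), EMIT:-] out:P5(v=0); in:P7
Tick 11: [PARSE:-, VALIDATE:P7(v=4,ok=F), TRANSFORM:-, EMIT:P6(v=0,ok=F)] out:-; in:-
Tick 12: [PARSE:-, VALIDATE:-, TRANSFORM:P7(v=0,ok=F), EMIT:-] out:P6(v=0); in:-
Tick 13: [PARSE:-, VALIDATE:-, TRANSFORM:-, EMIT:P7(v=0,ok=F)] out:-; in:-
Emitted by tick 13: ['P1', 'P2', 'P3', 'P4', 'P5', 'P6']

Answer: 6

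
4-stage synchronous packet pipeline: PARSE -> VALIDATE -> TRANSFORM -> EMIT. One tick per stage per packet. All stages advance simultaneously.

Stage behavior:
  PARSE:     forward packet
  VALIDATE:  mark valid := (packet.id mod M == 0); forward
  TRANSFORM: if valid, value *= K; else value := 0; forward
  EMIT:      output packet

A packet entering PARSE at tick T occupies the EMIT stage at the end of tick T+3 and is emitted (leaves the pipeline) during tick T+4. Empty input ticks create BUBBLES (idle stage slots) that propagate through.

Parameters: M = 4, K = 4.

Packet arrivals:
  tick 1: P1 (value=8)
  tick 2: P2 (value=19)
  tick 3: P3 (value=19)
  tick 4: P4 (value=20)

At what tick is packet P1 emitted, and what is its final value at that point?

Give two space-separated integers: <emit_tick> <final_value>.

Tick 1: [PARSE:P1(v=8,ok=F), VALIDATE:-, TRANSFORM:-, EMIT:-] out:-; in:P1
Tick 2: [PARSE:P2(v=19,ok=F), VALIDATE:P1(v=8,ok=F), TRANSFORM:-, EMIT:-] out:-; in:P2
Tick 3: [PARSE:P3(v=19,ok=F), VALIDATE:P2(v=19,ok=F), TRANSFORM:P1(v=0,ok=F), EMIT:-] out:-; in:P3
Tick 4: [PARSE:P4(v=20,ok=F), VALIDATE:P3(v=19,ok=F), TRANSFORM:P2(v=0,ok=F), EMIT:P1(v=0,ok=F)] out:-; in:P4
Tick 5: [PARSE:-, VALIDATE:P4(v=20,ok=T), TRANSFORM:P3(v=0,ok=F), EMIT:P2(v=0,ok=F)] out:P1(v=0); in:-
Tick 6: [PARSE:-, VALIDATE:-, TRANSFORM:P4(v=80,ok=T), EMIT:P3(v=0,ok=F)] out:P2(v=0); in:-
Tick 7: [PARSE:-, VALIDATE:-, TRANSFORM:-, EMIT:P4(v=80,ok=T)] out:P3(v=0); in:-
Tick 8: [PARSE:-, VALIDATE:-, TRANSFORM:-, EMIT:-] out:P4(v=80); in:-
P1: arrives tick 1, valid=False (id=1, id%4=1), emit tick 5, final value 0

Answer: 5 0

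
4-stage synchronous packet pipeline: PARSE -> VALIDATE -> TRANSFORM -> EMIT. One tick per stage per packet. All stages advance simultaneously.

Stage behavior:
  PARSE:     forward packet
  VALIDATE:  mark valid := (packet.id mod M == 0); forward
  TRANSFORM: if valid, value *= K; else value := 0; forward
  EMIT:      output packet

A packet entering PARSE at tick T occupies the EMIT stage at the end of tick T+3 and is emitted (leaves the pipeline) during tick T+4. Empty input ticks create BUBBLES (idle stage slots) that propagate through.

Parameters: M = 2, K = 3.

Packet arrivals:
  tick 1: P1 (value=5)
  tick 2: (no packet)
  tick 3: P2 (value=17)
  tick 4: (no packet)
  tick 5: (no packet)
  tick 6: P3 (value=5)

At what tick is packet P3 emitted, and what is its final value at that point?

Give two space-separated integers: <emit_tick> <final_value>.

Tick 1: [PARSE:P1(v=5,ok=F), VALIDATE:-, TRANSFORM:-, EMIT:-] out:-; in:P1
Tick 2: [PARSE:-, VALIDATE:P1(v=5,ok=F), TRANSFORM:-, EMIT:-] out:-; in:-
Tick 3: [PARSE:P2(v=17,ok=F), VALIDATE:-, TRANSFORM:P1(v=0,ok=F), EMIT:-] out:-; in:P2
Tick 4: [PARSE:-, VALIDATE:P2(v=17,ok=T), TRANSFORM:-, EMIT:P1(v=0,ok=F)] out:-; in:-
Tick 5: [PARSE:-, VALIDATE:-, TRANSFORM:P2(v=51,ok=T), EMIT:-] out:P1(v=0); in:-
Tick 6: [PARSE:P3(v=5,ok=F), VALIDATE:-, TRANSFORM:-, EMIT:P2(v=51,ok=T)] out:-; in:P3
Tick 7: [PARSE:-, VALIDATE:P3(v=5,ok=F), TRANSFORM:-, EMIT:-] out:P2(v=51); in:-
Tick 8: [PARSE:-, VALIDATE:-, TRANSFORM:P3(v=0,ok=F), EMIT:-] out:-; in:-
Tick 9: [PARSE:-, VALIDATE:-, TRANSFORM:-, EMIT:P3(v=0,ok=F)] out:-; in:-
Tick 10: [PARSE:-, VALIDATE:-, TRANSFORM:-, EMIT:-] out:P3(v=0); in:-
P3: arrives tick 6, valid=False (id=3, id%2=1), emit tick 10, final value 0

Answer: 10 0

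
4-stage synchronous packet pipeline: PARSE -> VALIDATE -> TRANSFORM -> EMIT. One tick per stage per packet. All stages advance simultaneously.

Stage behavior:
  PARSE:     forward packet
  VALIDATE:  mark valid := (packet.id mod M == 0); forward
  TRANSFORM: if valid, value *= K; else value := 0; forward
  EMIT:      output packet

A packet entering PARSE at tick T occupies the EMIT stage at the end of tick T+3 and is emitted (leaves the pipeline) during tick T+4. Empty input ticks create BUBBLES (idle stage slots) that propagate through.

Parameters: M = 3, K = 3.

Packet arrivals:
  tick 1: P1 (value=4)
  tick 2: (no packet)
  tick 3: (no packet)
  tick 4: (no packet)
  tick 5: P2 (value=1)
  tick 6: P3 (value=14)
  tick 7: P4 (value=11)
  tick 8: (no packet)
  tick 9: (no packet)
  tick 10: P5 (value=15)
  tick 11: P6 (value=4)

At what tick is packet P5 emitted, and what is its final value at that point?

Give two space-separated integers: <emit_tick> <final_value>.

Answer: 14 0

Derivation:
Tick 1: [PARSE:P1(v=4,ok=F), VALIDATE:-, TRANSFORM:-, EMIT:-] out:-; in:P1
Tick 2: [PARSE:-, VALIDATE:P1(v=4,ok=F), TRANSFORM:-, EMIT:-] out:-; in:-
Tick 3: [PARSE:-, VALIDATE:-, TRANSFORM:P1(v=0,ok=F), EMIT:-] out:-; in:-
Tick 4: [PARSE:-, VALIDATE:-, TRANSFORM:-, EMIT:P1(v=0,ok=F)] out:-; in:-
Tick 5: [PARSE:P2(v=1,ok=F), VALIDATE:-, TRANSFORM:-, EMIT:-] out:P1(v=0); in:P2
Tick 6: [PARSE:P3(v=14,ok=F), VALIDATE:P2(v=1,ok=F), TRANSFORM:-, EMIT:-] out:-; in:P3
Tick 7: [PARSE:P4(v=11,ok=F), VALIDATE:P3(v=14,ok=T), TRANSFORM:P2(v=0,ok=F), EMIT:-] out:-; in:P4
Tick 8: [PARSE:-, VALIDATE:P4(v=11,ok=F), TRANSFORM:P3(v=42,ok=T), EMIT:P2(v=0,ok=F)] out:-; in:-
Tick 9: [PARSE:-, VALIDATE:-, TRANSFORM:P4(v=0,ok=F), EMIT:P3(v=42,ok=T)] out:P2(v=0); in:-
Tick 10: [PARSE:P5(v=15,ok=F), VALIDATE:-, TRANSFORM:-, EMIT:P4(v=0,ok=F)] out:P3(v=42); in:P5
Tick 11: [PARSE:P6(v=4,ok=F), VALIDATE:P5(v=15,ok=F), TRANSFORM:-, EMIT:-] out:P4(v=0); in:P6
Tick 12: [PARSE:-, VALIDATE:P6(v=4,ok=T), TRANSFORM:P5(v=0,ok=F), EMIT:-] out:-; in:-
Tick 13: [PARSE:-, VALIDATE:-, TRANSFORM:P6(v=12,ok=T), EMIT:P5(v=0,ok=F)] out:-; in:-
Tick 14: [PARSE:-, VALIDATE:-, TRANSFORM:-, EMIT:P6(v=12,ok=T)] out:P5(v=0); in:-
Tick 15: [PARSE:-, VALIDATE:-, TRANSFORM:-, EMIT:-] out:P6(v=12); in:-
P5: arrives tick 10, valid=False (id=5, id%3=2), emit tick 14, final value 0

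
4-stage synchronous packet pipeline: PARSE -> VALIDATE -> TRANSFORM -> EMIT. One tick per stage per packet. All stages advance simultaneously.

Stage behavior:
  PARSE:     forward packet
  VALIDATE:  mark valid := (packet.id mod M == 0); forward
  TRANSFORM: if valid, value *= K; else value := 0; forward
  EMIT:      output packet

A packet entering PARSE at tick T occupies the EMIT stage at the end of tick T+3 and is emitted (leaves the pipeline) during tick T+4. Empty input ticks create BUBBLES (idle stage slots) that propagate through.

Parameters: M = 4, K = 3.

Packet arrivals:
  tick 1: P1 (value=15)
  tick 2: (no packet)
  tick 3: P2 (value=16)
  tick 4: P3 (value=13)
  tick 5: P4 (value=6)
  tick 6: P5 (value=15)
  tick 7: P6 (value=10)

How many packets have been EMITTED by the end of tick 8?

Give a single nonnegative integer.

Tick 1: [PARSE:P1(v=15,ok=F), VALIDATE:-, TRANSFORM:-, EMIT:-] out:-; in:P1
Tick 2: [PARSE:-, VALIDATE:P1(v=15,ok=F), TRANSFORM:-, EMIT:-] out:-; in:-
Tick 3: [PARSE:P2(v=16,ok=F), VALIDATE:-, TRANSFORM:P1(v=0,ok=F), EMIT:-] out:-; in:P2
Tick 4: [PARSE:P3(v=13,ok=F), VALIDATE:P2(v=16,ok=F), TRANSFORM:-, EMIT:P1(v=0,ok=F)] out:-; in:P3
Tick 5: [PARSE:P4(v=6,ok=F), VALIDATE:P3(v=13,ok=F), TRANSFORM:P2(v=0,ok=F), EMIT:-] out:P1(v=0); in:P4
Tick 6: [PARSE:P5(v=15,ok=F), VALIDATE:P4(v=6,ok=T), TRANSFORM:P3(v=0,ok=F), EMIT:P2(v=0,ok=F)] out:-; in:P5
Tick 7: [PARSE:P6(v=10,ok=F), VALIDATE:P5(v=15,ok=F), TRANSFORM:P4(v=18,ok=T), EMIT:P3(v=0,ok=F)] out:P2(v=0); in:P6
Tick 8: [PARSE:-, VALIDATE:P6(v=10,ok=F), TRANSFORM:P5(v=0,ok=F), EMIT:P4(v=18,ok=T)] out:P3(v=0); in:-
Emitted by tick 8: ['P1', 'P2', 'P3']

Answer: 3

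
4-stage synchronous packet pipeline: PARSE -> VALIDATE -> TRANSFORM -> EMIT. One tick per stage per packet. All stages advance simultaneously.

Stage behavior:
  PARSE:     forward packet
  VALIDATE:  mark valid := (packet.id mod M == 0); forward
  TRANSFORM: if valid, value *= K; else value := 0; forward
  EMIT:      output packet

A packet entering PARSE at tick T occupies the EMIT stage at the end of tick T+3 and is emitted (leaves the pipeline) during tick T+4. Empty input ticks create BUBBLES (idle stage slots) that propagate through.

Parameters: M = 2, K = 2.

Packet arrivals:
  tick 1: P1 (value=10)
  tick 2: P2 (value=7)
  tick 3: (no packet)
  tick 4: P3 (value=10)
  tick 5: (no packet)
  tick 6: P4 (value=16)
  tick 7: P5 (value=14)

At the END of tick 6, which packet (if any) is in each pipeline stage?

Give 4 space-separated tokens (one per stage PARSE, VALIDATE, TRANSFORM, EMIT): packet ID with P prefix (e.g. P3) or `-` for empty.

Answer: P4 - P3 -

Derivation:
Tick 1: [PARSE:P1(v=10,ok=F), VALIDATE:-, TRANSFORM:-, EMIT:-] out:-; in:P1
Tick 2: [PARSE:P2(v=7,ok=F), VALIDATE:P1(v=10,ok=F), TRANSFORM:-, EMIT:-] out:-; in:P2
Tick 3: [PARSE:-, VALIDATE:P2(v=7,ok=T), TRANSFORM:P1(v=0,ok=F), EMIT:-] out:-; in:-
Tick 4: [PARSE:P3(v=10,ok=F), VALIDATE:-, TRANSFORM:P2(v=14,ok=T), EMIT:P1(v=0,ok=F)] out:-; in:P3
Tick 5: [PARSE:-, VALIDATE:P3(v=10,ok=F), TRANSFORM:-, EMIT:P2(v=14,ok=T)] out:P1(v=0); in:-
Tick 6: [PARSE:P4(v=16,ok=F), VALIDATE:-, TRANSFORM:P3(v=0,ok=F), EMIT:-] out:P2(v=14); in:P4
At end of tick 6: ['P4', '-', 'P3', '-']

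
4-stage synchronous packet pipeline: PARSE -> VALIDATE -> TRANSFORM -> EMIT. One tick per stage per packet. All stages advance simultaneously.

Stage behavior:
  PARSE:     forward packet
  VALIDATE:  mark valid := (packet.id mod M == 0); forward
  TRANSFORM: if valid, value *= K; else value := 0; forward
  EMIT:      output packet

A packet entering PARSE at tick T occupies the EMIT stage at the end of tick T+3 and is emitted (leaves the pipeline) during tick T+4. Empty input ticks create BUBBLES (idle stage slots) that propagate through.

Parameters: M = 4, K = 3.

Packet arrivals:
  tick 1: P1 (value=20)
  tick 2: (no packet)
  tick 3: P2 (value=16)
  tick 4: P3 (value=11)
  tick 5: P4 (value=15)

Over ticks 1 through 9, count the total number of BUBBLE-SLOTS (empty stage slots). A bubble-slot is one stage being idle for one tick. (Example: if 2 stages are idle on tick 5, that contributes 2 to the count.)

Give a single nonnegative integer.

Answer: 20

Derivation:
Tick 1: [PARSE:P1(v=20,ok=F), VALIDATE:-, TRANSFORM:-, EMIT:-] out:-; bubbles=3
Tick 2: [PARSE:-, VALIDATE:P1(v=20,ok=F), TRANSFORM:-, EMIT:-] out:-; bubbles=3
Tick 3: [PARSE:P2(v=16,ok=F), VALIDATE:-, TRANSFORM:P1(v=0,ok=F), EMIT:-] out:-; bubbles=2
Tick 4: [PARSE:P3(v=11,ok=F), VALIDATE:P2(v=16,ok=F), TRANSFORM:-, EMIT:P1(v=0,ok=F)] out:-; bubbles=1
Tick 5: [PARSE:P4(v=15,ok=F), VALIDATE:P3(v=11,ok=F), TRANSFORM:P2(v=0,ok=F), EMIT:-] out:P1(v=0); bubbles=1
Tick 6: [PARSE:-, VALIDATE:P4(v=15,ok=T), TRANSFORM:P3(v=0,ok=F), EMIT:P2(v=0,ok=F)] out:-; bubbles=1
Tick 7: [PARSE:-, VALIDATE:-, TRANSFORM:P4(v=45,ok=T), EMIT:P3(v=0,ok=F)] out:P2(v=0); bubbles=2
Tick 8: [PARSE:-, VALIDATE:-, TRANSFORM:-, EMIT:P4(v=45,ok=T)] out:P3(v=0); bubbles=3
Tick 9: [PARSE:-, VALIDATE:-, TRANSFORM:-, EMIT:-] out:P4(v=45); bubbles=4
Total bubble-slots: 20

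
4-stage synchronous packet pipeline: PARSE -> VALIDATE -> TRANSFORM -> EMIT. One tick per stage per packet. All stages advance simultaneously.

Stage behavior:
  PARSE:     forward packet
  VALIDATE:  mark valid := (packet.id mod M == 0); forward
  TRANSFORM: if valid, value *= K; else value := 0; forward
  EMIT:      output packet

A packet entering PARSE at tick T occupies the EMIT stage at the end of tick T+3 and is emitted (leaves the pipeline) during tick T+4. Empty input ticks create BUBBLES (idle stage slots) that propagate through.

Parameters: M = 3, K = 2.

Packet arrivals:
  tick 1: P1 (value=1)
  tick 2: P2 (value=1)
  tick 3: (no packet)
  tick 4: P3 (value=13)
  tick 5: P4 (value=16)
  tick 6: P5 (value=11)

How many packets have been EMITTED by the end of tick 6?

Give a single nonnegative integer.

Tick 1: [PARSE:P1(v=1,ok=F), VALIDATE:-, TRANSFORM:-, EMIT:-] out:-; in:P1
Tick 2: [PARSE:P2(v=1,ok=F), VALIDATE:P1(v=1,ok=F), TRANSFORM:-, EMIT:-] out:-; in:P2
Tick 3: [PARSE:-, VALIDATE:P2(v=1,ok=F), TRANSFORM:P1(v=0,ok=F), EMIT:-] out:-; in:-
Tick 4: [PARSE:P3(v=13,ok=F), VALIDATE:-, TRANSFORM:P2(v=0,ok=F), EMIT:P1(v=0,ok=F)] out:-; in:P3
Tick 5: [PARSE:P4(v=16,ok=F), VALIDATE:P3(v=13,ok=T), TRANSFORM:-, EMIT:P2(v=0,ok=F)] out:P1(v=0); in:P4
Tick 6: [PARSE:P5(v=11,ok=F), VALIDATE:P4(v=16,ok=F), TRANSFORM:P3(v=26,ok=T), EMIT:-] out:P2(v=0); in:P5
Emitted by tick 6: ['P1', 'P2']

Answer: 2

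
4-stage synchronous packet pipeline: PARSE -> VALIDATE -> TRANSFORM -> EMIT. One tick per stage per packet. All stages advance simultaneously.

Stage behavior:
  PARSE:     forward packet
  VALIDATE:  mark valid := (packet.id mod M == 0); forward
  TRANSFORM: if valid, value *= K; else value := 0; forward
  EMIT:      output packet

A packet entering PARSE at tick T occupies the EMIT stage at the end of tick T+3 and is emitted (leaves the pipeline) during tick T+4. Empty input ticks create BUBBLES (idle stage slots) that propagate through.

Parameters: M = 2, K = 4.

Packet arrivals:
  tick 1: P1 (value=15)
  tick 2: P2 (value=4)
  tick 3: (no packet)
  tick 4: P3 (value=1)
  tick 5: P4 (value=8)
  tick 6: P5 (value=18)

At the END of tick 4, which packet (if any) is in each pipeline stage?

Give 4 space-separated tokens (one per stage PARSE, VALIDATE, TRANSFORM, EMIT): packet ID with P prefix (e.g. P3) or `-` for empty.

Answer: P3 - P2 P1

Derivation:
Tick 1: [PARSE:P1(v=15,ok=F), VALIDATE:-, TRANSFORM:-, EMIT:-] out:-; in:P1
Tick 2: [PARSE:P2(v=4,ok=F), VALIDATE:P1(v=15,ok=F), TRANSFORM:-, EMIT:-] out:-; in:P2
Tick 3: [PARSE:-, VALIDATE:P2(v=4,ok=T), TRANSFORM:P1(v=0,ok=F), EMIT:-] out:-; in:-
Tick 4: [PARSE:P3(v=1,ok=F), VALIDATE:-, TRANSFORM:P2(v=16,ok=T), EMIT:P1(v=0,ok=F)] out:-; in:P3
At end of tick 4: ['P3', '-', 'P2', 'P1']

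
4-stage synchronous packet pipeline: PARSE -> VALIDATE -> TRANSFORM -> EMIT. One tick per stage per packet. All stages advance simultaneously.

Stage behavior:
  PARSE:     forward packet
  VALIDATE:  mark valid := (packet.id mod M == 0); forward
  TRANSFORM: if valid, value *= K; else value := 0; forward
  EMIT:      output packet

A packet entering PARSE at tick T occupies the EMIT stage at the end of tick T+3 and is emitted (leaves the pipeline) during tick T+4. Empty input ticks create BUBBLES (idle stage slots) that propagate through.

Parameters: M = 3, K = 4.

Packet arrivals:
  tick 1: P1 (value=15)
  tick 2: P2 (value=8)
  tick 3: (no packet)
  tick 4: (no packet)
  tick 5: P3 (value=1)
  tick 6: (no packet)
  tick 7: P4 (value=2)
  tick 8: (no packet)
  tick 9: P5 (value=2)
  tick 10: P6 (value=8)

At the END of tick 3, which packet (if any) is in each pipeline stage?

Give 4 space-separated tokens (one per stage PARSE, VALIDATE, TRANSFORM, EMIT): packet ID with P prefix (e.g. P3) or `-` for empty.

Answer: - P2 P1 -

Derivation:
Tick 1: [PARSE:P1(v=15,ok=F), VALIDATE:-, TRANSFORM:-, EMIT:-] out:-; in:P1
Tick 2: [PARSE:P2(v=8,ok=F), VALIDATE:P1(v=15,ok=F), TRANSFORM:-, EMIT:-] out:-; in:P2
Tick 3: [PARSE:-, VALIDATE:P2(v=8,ok=F), TRANSFORM:P1(v=0,ok=F), EMIT:-] out:-; in:-
At end of tick 3: ['-', 'P2', 'P1', '-']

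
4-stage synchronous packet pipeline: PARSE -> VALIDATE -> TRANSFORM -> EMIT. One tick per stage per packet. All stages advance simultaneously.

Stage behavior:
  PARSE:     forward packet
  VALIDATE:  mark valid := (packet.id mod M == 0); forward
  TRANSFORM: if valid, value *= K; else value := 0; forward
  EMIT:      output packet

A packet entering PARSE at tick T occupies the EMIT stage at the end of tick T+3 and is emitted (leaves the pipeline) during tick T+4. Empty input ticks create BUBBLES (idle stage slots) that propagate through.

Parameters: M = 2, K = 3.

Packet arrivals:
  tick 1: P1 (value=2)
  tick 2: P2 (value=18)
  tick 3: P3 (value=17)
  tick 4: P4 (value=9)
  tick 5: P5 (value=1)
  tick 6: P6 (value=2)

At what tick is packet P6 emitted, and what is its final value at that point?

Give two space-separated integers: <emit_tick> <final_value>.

Tick 1: [PARSE:P1(v=2,ok=F), VALIDATE:-, TRANSFORM:-, EMIT:-] out:-; in:P1
Tick 2: [PARSE:P2(v=18,ok=F), VALIDATE:P1(v=2,ok=F), TRANSFORM:-, EMIT:-] out:-; in:P2
Tick 3: [PARSE:P3(v=17,ok=F), VALIDATE:P2(v=18,ok=T), TRANSFORM:P1(v=0,ok=F), EMIT:-] out:-; in:P3
Tick 4: [PARSE:P4(v=9,ok=F), VALIDATE:P3(v=17,ok=F), TRANSFORM:P2(v=54,ok=T), EMIT:P1(v=0,ok=F)] out:-; in:P4
Tick 5: [PARSE:P5(v=1,ok=F), VALIDATE:P4(v=9,ok=T), TRANSFORM:P3(v=0,ok=F), EMIT:P2(v=54,ok=T)] out:P1(v=0); in:P5
Tick 6: [PARSE:P6(v=2,ok=F), VALIDATE:P5(v=1,ok=F), TRANSFORM:P4(v=27,ok=T), EMIT:P3(v=0,ok=F)] out:P2(v=54); in:P6
Tick 7: [PARSE:-, VALIDATE:P6(v=2,ok=T), TRANSFORM:P5(v=0,ok=F), EMIT:P4(v=27,ok=T)] out:P3(v=0); in:-
Tick 8: [PARSE:-, VALIDATE:-, TRANSFORM:P6(v=6,ok=T), EMIT:P5(v=0,ok=F)] out:P4(v=27); in:-
Tick 9: [PARSE:-, VALIDATE:-, TRANSFORM:-, EMIT:P6(v=6,ok=T)] out:P5(v=0); in:-
Tick 10: [PARSE:-, VALIDATE:-, TRANSFORM:-, EMIT:-] out:P6(v=6); in:-
P6: arrives tick 6, valid=True (id=6, id%2=0), emit tick 10, final value 6

Answer: 10 6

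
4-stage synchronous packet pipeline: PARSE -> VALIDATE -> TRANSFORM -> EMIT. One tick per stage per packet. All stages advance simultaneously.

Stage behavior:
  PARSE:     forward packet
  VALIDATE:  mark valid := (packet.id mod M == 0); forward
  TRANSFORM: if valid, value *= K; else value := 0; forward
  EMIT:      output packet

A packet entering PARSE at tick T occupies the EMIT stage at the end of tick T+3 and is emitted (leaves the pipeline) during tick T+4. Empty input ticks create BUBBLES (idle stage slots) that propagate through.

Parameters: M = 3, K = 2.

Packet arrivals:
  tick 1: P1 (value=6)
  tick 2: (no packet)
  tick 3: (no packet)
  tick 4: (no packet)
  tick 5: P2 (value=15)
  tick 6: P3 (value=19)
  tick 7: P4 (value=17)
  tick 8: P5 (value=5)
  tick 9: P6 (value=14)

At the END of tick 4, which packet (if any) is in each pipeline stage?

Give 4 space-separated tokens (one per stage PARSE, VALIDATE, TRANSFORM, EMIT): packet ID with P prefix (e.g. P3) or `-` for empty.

Answer: - - - P1

Derivation:
Tick 1: [PARSE:P1(v=6,ok=F), VALIDATE:-, TRANSFORM:-, EMIT:-] out:-; in:P1
Tick 2: [PARSE:-, VALIDATE:P1(v=6,ok=F), TRANSFORM:-, EMIT:-] out:-; in:-
Tick 3: [PARSE:-, VALIDATE:-, TRANSFORM:P1(v=0,ok=F), EMIT:-] out:-; in:-
Tick 4: [PARSE:-, VALIDATE:-, TRANSFORM:-, EMIT:P1(v=0,ok=F)] out:-; in:-
At end of tick 4: ['-', '-', '-', 'P1']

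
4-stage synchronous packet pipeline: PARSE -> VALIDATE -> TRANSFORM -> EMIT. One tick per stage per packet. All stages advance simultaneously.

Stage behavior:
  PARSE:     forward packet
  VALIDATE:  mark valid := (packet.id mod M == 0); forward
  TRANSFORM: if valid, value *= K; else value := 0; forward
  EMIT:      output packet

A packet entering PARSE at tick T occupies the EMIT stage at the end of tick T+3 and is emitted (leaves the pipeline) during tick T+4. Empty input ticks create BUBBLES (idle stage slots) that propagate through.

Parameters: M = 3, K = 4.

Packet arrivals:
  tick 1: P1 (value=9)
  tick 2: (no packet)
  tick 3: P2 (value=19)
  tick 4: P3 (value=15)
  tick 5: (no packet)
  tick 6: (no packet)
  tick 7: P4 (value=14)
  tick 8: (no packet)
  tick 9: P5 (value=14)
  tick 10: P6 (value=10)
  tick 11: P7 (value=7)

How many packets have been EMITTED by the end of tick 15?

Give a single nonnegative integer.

Answer: 7

Derivation:
Tick 1: [PARSE:P1(v=9,ok=F), VALIDATE:-, TRANSFORM:-, EMIT:-] out:-; in:P1
Tick 2: [PARSE:-, VALIDATE:P1(v=9,ok=F), TRANSFORM:-, EMIT:-] out:-; in:-
Tick 3: [PARSE:P2(v=19,ok=F), VALIDATE:-, TRANSFORM:P1(v=0,ok=F), EMIT:-] out:-; in:P2
Tick 4: [PARSE:P3(v=15,ok=F), VALIDATE:P2(v=19,ok=F), TRANSFORM:-, EMIT:P1(v=0,ok=F)] out:-; in:P3
Tick 5: [PARSE:-, VALIDATE:P3(v=15,ok=T), TRANSFORM:P2(v=0,ok=F), EMIT:-] out:P1(v=0); in:-
Tick 6: [PARSE:-, VALIDATE:-, TRANSFORM:P3(v=60,ok=T), EMIT:P2(v=0,ok=F)] out:-; in:-
Tick 7: [PARSE:P4(v=14,ok=F), VALIDATE:-, TRANSFORM:-, EMIT:P3(v=60,ok=T)] out:P2(v=0); in:P4
Tick 8: [PARSE:-, VALIDATE:P4(v=14,ok=F), TRANSFORM:-, EMIT:-] out:P3(v=60); in:-
Tick 9: [PARSE:P5(v=14,ok=F), VALIDATE:-, TRANSFORM:P4(v=0,ok=F), EMIT:-] out:-; in:P5
Tick 10: [PARSE:P6(v=10,ok=F), VALIDATE:P5(v=14,ok=F), TRANSFORM:-, EMIT:P4(v=0,ok=F)] out:-; in:P6
Tick 11: [PARSE:P7(v=7,ok=F), VALIDATE:P6(v=10,ok=T), TRANSFORM:P5(v=0,ok=F), EMIT:-] out:P4(v=0); in:P7
Tick 12: [PARSE:-, VALIDATE:P7(v=7,ok=F), TRANSFORM:P6(v=40,ok=T), EMIT:P5(v=0,ok=F)] out:-; in:-
Tick 13: [PARSE:-, VALIDATE:-, TRANSFORM:P7(v=0,ok=F), EMIT:P6(v=40,ok=T)] out:P5(v=0); in:-
Tick 14: [PARSE:-, VALIDATE:-, TRANSFORM:-, EMIT:P7(v=0,ok=F)] out:P6(v=40); in:-
Tick 15: [PARSE:-, VALIDATE:-, TRANSFORM:-, EMIT:-] out:P7(v=0); in:-
Emitted by tick 15: ['P1', 'P2', 'P3', 'P4', 'P5', 'P6', 'P7']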